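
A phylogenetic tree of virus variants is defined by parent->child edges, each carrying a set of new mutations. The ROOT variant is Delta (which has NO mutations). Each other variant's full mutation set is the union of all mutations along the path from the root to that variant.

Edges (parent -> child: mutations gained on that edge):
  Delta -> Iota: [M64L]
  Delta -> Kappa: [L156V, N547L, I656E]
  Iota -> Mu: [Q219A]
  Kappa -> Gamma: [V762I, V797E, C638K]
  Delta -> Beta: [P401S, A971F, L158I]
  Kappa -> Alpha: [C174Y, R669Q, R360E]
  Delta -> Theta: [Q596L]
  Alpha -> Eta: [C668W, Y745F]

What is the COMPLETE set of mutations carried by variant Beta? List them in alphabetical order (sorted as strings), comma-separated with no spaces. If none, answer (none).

Answer: A971F,L158I,P401S

Derivation:
At Delta: gained [] -> total []
At Beta: gained ['P401S', 'A971F', 'L158I'] -> total ['A971F', 'L158I', 'P401S']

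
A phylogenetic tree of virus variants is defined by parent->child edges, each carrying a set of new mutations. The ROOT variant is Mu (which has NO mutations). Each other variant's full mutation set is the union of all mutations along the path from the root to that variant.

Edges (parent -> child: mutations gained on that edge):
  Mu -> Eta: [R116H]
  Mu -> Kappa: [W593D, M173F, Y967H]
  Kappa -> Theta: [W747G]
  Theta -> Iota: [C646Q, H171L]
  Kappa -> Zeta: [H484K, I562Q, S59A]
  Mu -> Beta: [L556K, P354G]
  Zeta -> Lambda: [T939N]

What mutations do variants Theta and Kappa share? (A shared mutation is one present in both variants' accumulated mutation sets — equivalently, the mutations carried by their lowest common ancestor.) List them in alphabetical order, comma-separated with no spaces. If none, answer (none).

Answer: M173F,W593D,Y967H

Derivation:
Accumulating mutations along path to Theta:
  At Mu: gained [] -> total []
  At Kappa: gained ['W593D', 'M173F', 'Y967H'] -> total ['M173F', 'W593D', 'Y967H']
  At Theta: gained ['W747G'] -> total ['M173F', 'W593D', 'W747G', 'Y967H']
Mutations(Theta) = ['M173F', 'W593D', 'W747G', 'Y967H']
Accumulating mutations along path to Kappa:
  At Mu: gained [] -> total []
  At Kappa: gained ['W593D', 'M173F', 'Y967H'] -> total ['M173F', 'W593D', 'Y967H']
Mutations(Kappa) = ['M173F', 'W593D', 'Y967H']
Intersection: ['M173F', 'W593D', 'W747G', 'Y967H'] ∩ ['M173F', 'W593D', 'Y967H'] = ['M173F', 'W593D', 'Y967H']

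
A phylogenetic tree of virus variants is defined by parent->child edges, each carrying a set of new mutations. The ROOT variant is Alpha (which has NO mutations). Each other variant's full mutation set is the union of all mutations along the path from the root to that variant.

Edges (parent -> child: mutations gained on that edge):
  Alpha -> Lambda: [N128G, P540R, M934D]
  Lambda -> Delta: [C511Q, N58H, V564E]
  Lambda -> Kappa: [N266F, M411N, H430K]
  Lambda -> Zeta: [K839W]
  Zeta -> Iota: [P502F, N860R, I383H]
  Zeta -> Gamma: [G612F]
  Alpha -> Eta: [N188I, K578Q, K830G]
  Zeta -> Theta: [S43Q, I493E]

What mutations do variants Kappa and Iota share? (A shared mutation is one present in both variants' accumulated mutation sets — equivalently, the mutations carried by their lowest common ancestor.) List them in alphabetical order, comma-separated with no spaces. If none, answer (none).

Answer: M934D,N128G,P540R

Derivation:
Accumulating mutations along path to Kappa:
  At Alpha: gained [] -> total []
  At Lambda: gained ['N128G', 'P540R', 'M934D'] -> total ['M934D', 'N128G', 'P540R']
  At Kappa: gained ['N266F', 'M411N', 'H430K'] -> total ['H430K', 'M411N', 'M934D', 'N128G', 'N266F', 'P540R']
Mutations(Kappa) = ['H430K', 'M411N', 'M934D', 'N128G', 'N266F', 'P540R']
Accumulating mutations along path to Iota:
  At Alpha: gained [] -> total []
  At Lambda: gained ['N128G', 'P540R', 'M934D'] -> total ['M934D', 'N128G', 'P540R']
  At Zeta: gained ['K839W'] -> total ['K839W', 'M934D', 'N128G', 'P540R']
  At Iota: gained ['P502F', 'N860R', 'I383H'] -> total ['I383H', 'K839W', 'M934D', 'N128G', 'N860R', 'P502F', 'P540R']
Mutations(Iota) = ['I383H', 'K839W', 'M934D', 'N128G', 'N860R', 'P502F', 'P540R']
Intersection: ['H430K', 'M411N', 'M934D', 'N128G', 'N266F', 'P540R'] ∩ ['I383H', 'K839W', 'M934D', 'N128G', 'N860R', 'P502F', 'P540R'] = ['M934D', 'N128G', 'P540R']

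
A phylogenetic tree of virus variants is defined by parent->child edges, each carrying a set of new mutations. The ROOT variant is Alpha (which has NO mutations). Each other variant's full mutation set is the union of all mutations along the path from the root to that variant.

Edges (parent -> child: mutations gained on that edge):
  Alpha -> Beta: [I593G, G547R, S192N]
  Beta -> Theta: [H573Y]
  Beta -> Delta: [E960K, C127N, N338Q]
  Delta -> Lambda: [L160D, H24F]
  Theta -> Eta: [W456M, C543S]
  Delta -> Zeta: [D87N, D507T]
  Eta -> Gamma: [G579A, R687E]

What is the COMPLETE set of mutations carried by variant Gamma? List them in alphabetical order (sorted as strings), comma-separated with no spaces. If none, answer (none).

At Alpha: gained [] -> total []
At Beta: gained ['I593G', 'G547R', 'S192N'] -> total ['G547R', 'I593G', 'S192N']
At Theta: gained ['H573Y'] -> total ['G547R', 'H573Y', 'I593G', 'S192N']
At Eta: gained ['W456M', 'C543S'] -> total ['C543S', 'G547R', 'H573Y', 'I593G', 'S192N', 'W456M']
At Gamma: gained ['G579A', 'R687E'] -> total ['C543S', 'G547R', 'G579A', 'H573Y', 'I593G', 'R687E', 'S192N', 'W456M']

Answer: C543S,G547R,G579A,H573Y,I593G,R687E,S192N,W456M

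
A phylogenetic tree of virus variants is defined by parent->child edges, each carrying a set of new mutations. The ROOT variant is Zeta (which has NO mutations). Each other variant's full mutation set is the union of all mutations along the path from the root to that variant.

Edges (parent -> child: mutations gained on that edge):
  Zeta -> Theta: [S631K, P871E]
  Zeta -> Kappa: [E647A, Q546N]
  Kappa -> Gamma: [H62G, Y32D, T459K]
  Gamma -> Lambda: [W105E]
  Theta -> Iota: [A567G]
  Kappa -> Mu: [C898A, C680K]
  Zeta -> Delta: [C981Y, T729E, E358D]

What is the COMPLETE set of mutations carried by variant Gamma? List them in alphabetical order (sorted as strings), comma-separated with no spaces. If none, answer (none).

Answer: E647A,H62G,Q546N,T459K,Y32D

Derivation:
At Zeta: gained [] -> total []
At Kappa: gained ['E647A', 'Q546N'] -> total ['E647A', 'Q546N']
At Gamma: gained ['H62G', 'Y32D', 'T459K'] -> total ['E647A', 'H62G', 'Q546N', 'T459K', 'Y32D']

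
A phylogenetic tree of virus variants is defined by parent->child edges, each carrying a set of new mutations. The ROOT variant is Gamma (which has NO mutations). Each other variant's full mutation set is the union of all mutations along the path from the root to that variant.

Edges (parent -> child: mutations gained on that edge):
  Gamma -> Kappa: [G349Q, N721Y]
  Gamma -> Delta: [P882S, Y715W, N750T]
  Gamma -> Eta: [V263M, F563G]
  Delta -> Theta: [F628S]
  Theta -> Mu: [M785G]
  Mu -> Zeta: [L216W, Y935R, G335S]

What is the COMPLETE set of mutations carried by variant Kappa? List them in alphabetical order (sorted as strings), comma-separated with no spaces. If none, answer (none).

At Gamma: gained [] -> total []
At Kappa: gained ['G349Q', 'N721Y'] -> total ['G349Q', 'N721Y']

Answer: G349Q,N721Y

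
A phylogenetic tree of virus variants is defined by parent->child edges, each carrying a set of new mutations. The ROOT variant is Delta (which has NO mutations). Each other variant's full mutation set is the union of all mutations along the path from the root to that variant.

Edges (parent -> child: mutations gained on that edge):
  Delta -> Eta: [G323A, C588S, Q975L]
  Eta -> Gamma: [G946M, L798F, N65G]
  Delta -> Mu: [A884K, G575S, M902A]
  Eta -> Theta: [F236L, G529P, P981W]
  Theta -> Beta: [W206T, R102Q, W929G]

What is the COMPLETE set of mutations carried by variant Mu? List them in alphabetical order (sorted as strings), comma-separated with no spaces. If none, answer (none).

Answer: A884K,G575S,M902A

Derivation:
At Delta: gained [] -> total []
At Mu: gained ['A884K', 'G575S', 'M902A'] -> total ['A884K', 'G575S', 'M902A']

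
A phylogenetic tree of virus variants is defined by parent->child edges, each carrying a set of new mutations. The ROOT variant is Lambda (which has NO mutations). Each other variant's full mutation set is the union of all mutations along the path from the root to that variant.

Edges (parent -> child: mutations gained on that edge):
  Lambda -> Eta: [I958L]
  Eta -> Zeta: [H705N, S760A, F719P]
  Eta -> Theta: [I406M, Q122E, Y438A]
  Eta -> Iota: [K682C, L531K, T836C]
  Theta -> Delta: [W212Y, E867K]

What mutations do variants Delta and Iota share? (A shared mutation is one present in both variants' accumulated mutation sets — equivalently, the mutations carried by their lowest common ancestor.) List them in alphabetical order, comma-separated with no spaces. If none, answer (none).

Accumulating mutations along path to Delta:
  At Lambda: gained [] -> total []
  At Eta: gained ['I958L'] -> total ['I958L']
  At Theta: gained ['I406M', 'Q122E', 'Y438A'] -> total ['I406M', 'I958L', 'Q122E', 'Y438A']
  At Delta: gained ['W212Y', 'E867K'] -> total ['E867K', 'I406M', 'I958L', 'Q122E', 'W212Y', 'Y438A']
Mutations(Delta) = ['E867K', 'I406M', 'I958L', 'Q122E', 'W212Y', 'Y438A']
Accumulating mutations along path to Iota:
  At Lambda: gained [] -> total []
  At Eta: gained ['I958L'] -> total ['I958L']
  At Iota: gained ['K682C', 'L531K', 'T836C'] -> total ['I958L', 'K682C', 'L531K', 'T836C']
Mutations(Iota) = ['I958L', 'K682C', 'L531K', 'T836C']
Intersection: ['E867K', 'I406M', 'I958L', 'Q122E', 'W212Y', 'Y438A'] ∩ ['I958L', 'K682C', 'L531K', 'T836C'] = ['I958L']

Answer: I958L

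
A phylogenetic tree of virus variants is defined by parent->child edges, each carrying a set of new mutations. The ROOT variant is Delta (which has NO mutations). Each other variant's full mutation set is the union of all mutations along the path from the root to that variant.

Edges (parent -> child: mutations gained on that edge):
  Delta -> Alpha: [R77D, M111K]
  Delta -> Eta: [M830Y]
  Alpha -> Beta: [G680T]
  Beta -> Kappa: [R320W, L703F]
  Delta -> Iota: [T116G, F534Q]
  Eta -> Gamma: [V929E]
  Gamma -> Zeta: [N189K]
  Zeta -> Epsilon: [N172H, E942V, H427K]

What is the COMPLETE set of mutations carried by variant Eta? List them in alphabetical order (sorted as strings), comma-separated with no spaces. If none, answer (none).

Answer: M830Y

Derivation:
At Delta: gained [] -> total []
At Eta: gained ['M830Y'] -> total ['M830Y']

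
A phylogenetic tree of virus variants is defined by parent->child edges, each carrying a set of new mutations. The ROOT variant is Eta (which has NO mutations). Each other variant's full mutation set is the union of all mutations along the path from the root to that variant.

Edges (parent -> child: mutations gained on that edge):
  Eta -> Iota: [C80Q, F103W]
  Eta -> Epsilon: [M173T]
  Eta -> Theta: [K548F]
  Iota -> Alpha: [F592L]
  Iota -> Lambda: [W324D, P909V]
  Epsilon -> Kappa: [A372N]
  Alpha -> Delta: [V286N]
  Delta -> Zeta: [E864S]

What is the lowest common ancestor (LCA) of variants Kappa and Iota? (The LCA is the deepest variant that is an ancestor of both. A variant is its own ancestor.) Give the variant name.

Answer: Eta

Derivation:
Path from root to Kappa: Eta -> Epsilon -> Kappa
  ancestors of Kappa: {Eta, Epsilon, Kappa}
Path from root to Iota: Eta -> Iota
  ancestors of Iota: {Eta, Iota}
Common ancestors: {Eta}
Walk up from Iota: Iota (not in ancestors of Kappa), Eta (in ancestors of Kappa)
Deepest common ancestor (LCA) = Eta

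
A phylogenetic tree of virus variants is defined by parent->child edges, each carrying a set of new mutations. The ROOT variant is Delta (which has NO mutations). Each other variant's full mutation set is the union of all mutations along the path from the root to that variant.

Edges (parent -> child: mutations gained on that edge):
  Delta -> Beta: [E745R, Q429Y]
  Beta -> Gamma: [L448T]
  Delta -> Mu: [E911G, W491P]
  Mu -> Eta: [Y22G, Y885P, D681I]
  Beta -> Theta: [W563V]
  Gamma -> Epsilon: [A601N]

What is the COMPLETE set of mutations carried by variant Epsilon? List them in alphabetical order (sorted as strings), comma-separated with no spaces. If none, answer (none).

Answer: A601N,E745R,L448T,Q429Y

Derivation:
At Delta: gained [] -> total []
At Beta: gained ['E745R', 'Q429Y'] -> total ['E745R', 'Q429Y']
At Gamma: gained ['L448T'] -> total ['E745R', 'L448T', 'Q429Y']
At Epsilon: gained ['A601N'] -> total ['A601N', 'E745R', 'L448T', 'Q429Y']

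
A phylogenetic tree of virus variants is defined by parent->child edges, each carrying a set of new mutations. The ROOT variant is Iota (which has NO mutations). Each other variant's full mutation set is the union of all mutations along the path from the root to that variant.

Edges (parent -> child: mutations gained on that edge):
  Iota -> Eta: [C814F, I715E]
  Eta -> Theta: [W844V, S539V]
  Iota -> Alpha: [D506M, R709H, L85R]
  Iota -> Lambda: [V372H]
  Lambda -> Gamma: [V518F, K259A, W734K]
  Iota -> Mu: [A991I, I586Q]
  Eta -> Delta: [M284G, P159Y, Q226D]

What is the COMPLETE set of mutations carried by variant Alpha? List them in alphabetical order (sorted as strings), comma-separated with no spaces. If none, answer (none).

At Iota: gained [] -> total []
At Alpha: gained ['D506M', 'R709H', 'L85R'] -> total ['D506M', 'L85R', 'R709H']

Answer: D506M,L85R,R709H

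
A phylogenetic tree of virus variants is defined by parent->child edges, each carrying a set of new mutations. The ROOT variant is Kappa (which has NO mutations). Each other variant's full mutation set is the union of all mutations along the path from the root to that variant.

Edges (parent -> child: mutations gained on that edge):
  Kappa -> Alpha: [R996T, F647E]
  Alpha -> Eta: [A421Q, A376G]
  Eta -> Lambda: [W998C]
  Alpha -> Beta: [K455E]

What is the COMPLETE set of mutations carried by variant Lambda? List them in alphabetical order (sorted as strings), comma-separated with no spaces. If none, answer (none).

At Kappa: gained [] -> total []
At Alpha: gained ['R996T', 'F647E'] -> total ['F647E', 'R996T']
At Eta: gained ['A421Q', 'A376G'] -> total ['A376G', 'A421Q', 'F647E', 'R996T']
At Lambda: gained ['W998C'] -> total ['A376G', 'A421Q', 'F647E', 'R996T', 'W998C']

Answer: A376G,A421Q,F647E,R996T,W998C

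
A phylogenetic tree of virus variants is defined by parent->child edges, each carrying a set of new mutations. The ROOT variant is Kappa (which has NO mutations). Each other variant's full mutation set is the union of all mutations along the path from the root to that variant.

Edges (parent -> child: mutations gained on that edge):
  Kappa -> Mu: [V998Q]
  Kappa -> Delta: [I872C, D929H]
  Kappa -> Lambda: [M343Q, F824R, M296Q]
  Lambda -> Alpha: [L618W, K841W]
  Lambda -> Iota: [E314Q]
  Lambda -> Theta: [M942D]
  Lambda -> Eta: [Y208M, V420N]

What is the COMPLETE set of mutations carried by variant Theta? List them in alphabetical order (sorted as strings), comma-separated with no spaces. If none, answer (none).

Answer: F824R,M296Q,M343Q,M942D

Derivation:
At Kappa: gained [] -> total []
At Lambda: gained ['M343Q', 'F824R', 'M296Q'] -> total ['F824R', 'M296Q', 'M343Q']
At Theta: gained ['M942D'] -> total ['F824R', 'M296Q', 'M343Q', 'M942D']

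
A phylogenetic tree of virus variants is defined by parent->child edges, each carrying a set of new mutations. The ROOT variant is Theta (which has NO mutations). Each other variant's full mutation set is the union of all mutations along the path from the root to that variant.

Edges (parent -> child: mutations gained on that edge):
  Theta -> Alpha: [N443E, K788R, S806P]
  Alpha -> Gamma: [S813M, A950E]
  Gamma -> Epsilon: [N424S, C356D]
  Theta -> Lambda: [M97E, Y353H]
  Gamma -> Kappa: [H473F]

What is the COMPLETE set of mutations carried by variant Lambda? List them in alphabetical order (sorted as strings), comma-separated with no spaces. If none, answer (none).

At Theta: gained [] -> total []
At Lambda: gained ['M97E', 'Y353H'] -> total ['M97E', 'Y353H']

Answer: M97E,Y353H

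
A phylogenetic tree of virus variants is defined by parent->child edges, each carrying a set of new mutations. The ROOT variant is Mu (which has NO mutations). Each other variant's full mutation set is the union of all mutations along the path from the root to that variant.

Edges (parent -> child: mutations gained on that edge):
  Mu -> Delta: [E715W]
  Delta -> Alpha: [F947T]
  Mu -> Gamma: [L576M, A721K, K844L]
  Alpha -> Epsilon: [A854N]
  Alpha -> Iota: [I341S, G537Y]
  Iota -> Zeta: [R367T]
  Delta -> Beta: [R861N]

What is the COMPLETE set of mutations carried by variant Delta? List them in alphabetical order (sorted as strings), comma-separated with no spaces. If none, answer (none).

Answer: E715W

Derivation:
At Mu: gained [] -> total []
At Delta: gained ['E715W'] -> total ['E715W']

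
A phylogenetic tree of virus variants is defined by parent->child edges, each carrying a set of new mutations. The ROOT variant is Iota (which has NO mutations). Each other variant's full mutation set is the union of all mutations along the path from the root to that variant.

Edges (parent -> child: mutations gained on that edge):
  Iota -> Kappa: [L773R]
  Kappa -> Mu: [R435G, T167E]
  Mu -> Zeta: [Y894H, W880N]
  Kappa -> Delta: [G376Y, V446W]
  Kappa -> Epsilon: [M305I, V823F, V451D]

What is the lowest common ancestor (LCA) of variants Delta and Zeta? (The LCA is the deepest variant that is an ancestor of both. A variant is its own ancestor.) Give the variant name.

Answer: Kappa

Derivation:
Path from root to Delta: Iota -> Kappa -> Delta
  ancestors of Delta: {Iota, Kappa, Delta}
Path from root to Zeta: Iota -> Kappa -> Mu -> Zeta
  ancestors of Zeta: {Iota, Kappa, Mu, Zeta}
Common ancestors: {Iota, Kappa}
Walk up from Zeta: Zeta (not in ancestors of Delta), Mu (not in ancestors of Delta), Kappa (in ancestors of Delta), Iota (in ancestors of Delta)
Deepest common ancestor (LCA) = Kappa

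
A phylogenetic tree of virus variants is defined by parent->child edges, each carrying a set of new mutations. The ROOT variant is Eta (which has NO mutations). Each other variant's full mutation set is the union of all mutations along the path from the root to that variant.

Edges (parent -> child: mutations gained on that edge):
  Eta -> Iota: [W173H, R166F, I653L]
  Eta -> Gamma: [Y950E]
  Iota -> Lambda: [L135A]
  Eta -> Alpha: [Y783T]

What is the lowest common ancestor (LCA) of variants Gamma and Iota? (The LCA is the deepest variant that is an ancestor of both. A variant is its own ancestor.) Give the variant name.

Answer: Eta

Derivation:
Path from root to Gamma: Eta -> Gamma
  ancestors of Gamma: {Eta, Gamma}
Path from root to Iota: Eta -> Iota
  ancestors of Iota: {Eta, Iota}
Common ancestors: {Eta}
Walk up from Iota: Iota (not in ancestors of Gamma), Eta (in ancestors of Gamma)
Deepest common ancestor (LCA) = Eta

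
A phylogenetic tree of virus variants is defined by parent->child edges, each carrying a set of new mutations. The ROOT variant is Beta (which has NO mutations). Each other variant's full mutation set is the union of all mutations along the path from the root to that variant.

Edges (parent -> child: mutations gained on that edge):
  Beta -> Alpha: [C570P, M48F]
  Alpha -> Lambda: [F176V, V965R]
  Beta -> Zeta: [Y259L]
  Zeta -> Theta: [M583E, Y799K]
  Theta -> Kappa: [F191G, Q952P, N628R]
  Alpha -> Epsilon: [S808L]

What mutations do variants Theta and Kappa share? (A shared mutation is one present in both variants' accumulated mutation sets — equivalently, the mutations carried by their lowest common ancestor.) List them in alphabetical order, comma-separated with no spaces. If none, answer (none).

Accumulating mutations along path to Theta:
  At Beta: gained [] -> total []
  At Zeta: gained ['Y259L'] -> total ['Y259L']
  At Theta: gained ['M583E', 'Y799K'] -> total ['M583E', 'Y259L', 'Y799K']
Mutations(Theta) = ['M583E', 'Y259L', 'Y799K']
Accumulating mutations along path to Kappa:
  At Beta: gained [] -> total []
  At Zeta: gained ['Y259L'] -> total ['Y259L']
  At Theta: gained ['M583E', 'Y799K'] -> total ['M583E', 'Y259L', 'Y799K']
  At Kappa: gained ['F191G', 'Q952P', 'N628R'] -> total ['F191G', 'M583E', 'N628R', 'Q952P', 'Y259L', 'Y799K']
Mutations(Kappa) = ['F191G', 'M583E', 'N628R', 'Q952P', 'Y259L', 'Y799K']
Intersection: ['M583E', 'Y259L', 'Y799K'] ∩ ['F191G', 'M583E', 'N628R', 'Q952P', 'Y259L', 'Y799K'] = ['M583E', 'Y259L', 'Y799K']

Answer: M583E,Y259L,Y799K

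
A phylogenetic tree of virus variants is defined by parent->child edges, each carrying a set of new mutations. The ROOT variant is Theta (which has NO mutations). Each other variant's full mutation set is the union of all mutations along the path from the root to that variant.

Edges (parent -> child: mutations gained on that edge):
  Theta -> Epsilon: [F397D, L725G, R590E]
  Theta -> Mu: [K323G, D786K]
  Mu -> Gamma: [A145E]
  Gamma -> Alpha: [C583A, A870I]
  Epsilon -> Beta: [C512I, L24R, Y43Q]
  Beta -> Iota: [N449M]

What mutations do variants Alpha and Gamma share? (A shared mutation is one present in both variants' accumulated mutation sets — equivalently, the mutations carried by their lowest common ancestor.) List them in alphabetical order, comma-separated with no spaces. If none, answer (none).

Accumulating mutations along path to Alpha:
  At Theta: gained [] -> total []
  At Mu: gained ['K323G', 'D786K'] -> total ['D786K', 'K323G']
  At Gamma: gained ['A145E'] -> total ['A145E', 'D786K', 'K323G']
  At Alpha: gained ['C583A', 'A870I'] -> total ['A145E', 'A870I', 'C583A', 'D786K', 'K323G']
Mutations(Alpha) = ['A145E', 'A870I', 'C583A', 'D786K', 'K323G']
Accumulating mutations along path to Gamma:
  At Theta: gained [] -> total []
  At Mu: gained ['K323G', 'D786K'] -> total ['D786K', 'K323G']
  At Gamma: gained ['A145E'] -> total ['A145E', 'D786K', 'K323G']
Mutations(Gamma) = ['A145E', 'D786K', 'K323G']
Intersection: ['A145E', 'A870I', 'C583A', 'D786K', 'K323G'] ∩ ['A145E', 'D786K', 'K323G'] = ['A145E', 'D786K', 'K323G']

Answer: A145E,D786K,K323G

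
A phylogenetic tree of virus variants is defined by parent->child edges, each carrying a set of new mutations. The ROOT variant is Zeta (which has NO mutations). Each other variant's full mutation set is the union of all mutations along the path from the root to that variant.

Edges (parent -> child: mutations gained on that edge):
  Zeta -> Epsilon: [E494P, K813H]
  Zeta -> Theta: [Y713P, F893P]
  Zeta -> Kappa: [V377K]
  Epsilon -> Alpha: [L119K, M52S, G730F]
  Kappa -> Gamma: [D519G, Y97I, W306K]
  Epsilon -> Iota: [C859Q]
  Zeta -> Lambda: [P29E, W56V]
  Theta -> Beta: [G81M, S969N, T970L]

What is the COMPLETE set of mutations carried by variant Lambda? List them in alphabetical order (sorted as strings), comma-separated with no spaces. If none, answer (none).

Answer: P29E,W56V

Derivation:
At Zeta: gained [] -> total []
At Lambda: gained ['P29E', 'W56V'] -> total ['P29E', 'W56V']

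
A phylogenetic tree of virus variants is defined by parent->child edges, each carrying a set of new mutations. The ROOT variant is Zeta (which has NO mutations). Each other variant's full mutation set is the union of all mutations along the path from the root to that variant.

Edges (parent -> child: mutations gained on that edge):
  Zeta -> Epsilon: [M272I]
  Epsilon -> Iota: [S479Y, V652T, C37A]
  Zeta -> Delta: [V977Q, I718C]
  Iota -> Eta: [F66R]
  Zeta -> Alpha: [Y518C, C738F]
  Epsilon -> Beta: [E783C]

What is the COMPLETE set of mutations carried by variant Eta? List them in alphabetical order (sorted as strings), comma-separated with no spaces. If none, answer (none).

At Zeta: gained [] -> total []
At Epsilon: gained ['M272I'] -> total ['M272I']
At Iota: gained ['S479Y', 'V652T', 'C37A'] -> total ['C37A', 'M272I', 'S479Y', 'V652T']
At Eta: gained ['F66R'] -> total ['C37A', 'F66R', 'M272I', 'S479Y', 'V652T']

Answer: C37A,F66R,M272I,S479Y,V652T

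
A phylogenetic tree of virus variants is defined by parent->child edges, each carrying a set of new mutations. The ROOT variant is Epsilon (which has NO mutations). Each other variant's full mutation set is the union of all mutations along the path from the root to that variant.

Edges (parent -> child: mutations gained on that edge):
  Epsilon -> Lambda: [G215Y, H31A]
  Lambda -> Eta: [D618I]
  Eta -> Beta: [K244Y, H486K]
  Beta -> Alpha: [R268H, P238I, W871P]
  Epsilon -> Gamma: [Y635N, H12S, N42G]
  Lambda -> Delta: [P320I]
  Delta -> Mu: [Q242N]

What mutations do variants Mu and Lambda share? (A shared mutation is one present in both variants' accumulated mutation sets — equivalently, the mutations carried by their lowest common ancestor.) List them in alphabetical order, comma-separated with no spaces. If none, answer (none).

Accumulating mutations along path to Mu:
  At Epsilon: gained [] -> total []
  At Lambda: gained ['G215Y', 'H31A'] -> total ['G215Y', 'H31A']
  At Delta: gained ['P320I'] -> total ['G215Y', 'H31A', 'P320I']
  At Mu: gained ['Q242N'] -> total ['G215Y', 'H31A', 'P320I', 'Q242N']
Mutations(Mu) = ['G215Y', 'H31A', 'P320I', 'Q242N']
Accumulating mutations along path to Lambda:
  At Epsilon: gained [] -> total []
  At Lambda: gained ['G215Y', 'H31A'] -> total ['G215Y', 'H31A']
Mutations(Lambda) = ['G215Y', 'H31A']
Intersection: ['G215Y', 'H31A', 'P320I', 'Q242N'] ∩ ['G215Y', 'H31A'] = ['G215Y', 'H31A']

Answer: G215Y,H31A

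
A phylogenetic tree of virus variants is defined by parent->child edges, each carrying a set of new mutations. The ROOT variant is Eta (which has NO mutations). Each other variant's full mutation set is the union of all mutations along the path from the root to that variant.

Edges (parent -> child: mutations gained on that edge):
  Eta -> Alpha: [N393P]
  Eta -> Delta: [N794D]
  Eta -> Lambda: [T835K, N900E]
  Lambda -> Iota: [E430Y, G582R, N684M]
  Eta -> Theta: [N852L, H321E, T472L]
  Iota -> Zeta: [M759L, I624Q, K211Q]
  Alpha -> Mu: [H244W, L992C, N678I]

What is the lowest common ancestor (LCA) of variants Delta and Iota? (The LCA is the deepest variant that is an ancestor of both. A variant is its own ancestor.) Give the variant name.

Path from root to Delta: Eta -> Delta
  ancestors of Delta: {Eta, Delta}
Path from root to Iota: Eta -> Lambda -> Iota
  ancestors of Iota: {Eta, Lambda, Iota}
Common ancestors: {Eta}
Walk up from Iota: Iota (not in ancestors of Delta), Lambda (not in ancestors of Delta), Eta (in ancestors of Delta)
Deepest common ancestor (LCA) = Eta

Answer: Eta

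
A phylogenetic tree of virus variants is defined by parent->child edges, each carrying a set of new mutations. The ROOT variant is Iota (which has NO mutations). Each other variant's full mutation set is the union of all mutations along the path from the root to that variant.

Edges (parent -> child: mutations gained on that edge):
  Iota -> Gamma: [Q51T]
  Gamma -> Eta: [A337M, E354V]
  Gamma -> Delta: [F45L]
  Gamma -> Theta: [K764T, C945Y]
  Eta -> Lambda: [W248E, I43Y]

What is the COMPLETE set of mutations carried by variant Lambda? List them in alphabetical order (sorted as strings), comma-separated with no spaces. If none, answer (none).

At Iota: gained [] -> total []
At Gamma: gained ['Q51T'] -> total ['Q51T']
At Eta: gained ['A337M', 'E354V'] -> total ['A337M', 'E354V', 'Q51T']
At Lambda: gained ['W248E', 'I43Y'] -> total ['A337M', 'E354V', 'I43Y', 'Q51T', 'W248E']

Answer: A337M,E354V,I43Y,Q51T,W248E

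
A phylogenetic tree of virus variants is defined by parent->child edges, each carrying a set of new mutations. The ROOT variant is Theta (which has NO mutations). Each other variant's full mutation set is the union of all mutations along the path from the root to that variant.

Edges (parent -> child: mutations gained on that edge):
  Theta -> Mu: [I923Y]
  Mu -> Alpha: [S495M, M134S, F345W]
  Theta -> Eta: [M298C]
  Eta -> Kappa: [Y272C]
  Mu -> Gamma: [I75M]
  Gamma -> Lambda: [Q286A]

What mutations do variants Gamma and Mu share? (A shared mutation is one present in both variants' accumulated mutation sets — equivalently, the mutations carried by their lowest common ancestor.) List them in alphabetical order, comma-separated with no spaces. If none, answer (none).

Accumulating mutations along path to Gamma:
  At Theta: gained [] -> total []
  At Mu: gained ['I923Y'] -> total ['I923Y']
  At Gamma: gained ['I75M'] -> total ['I75M', 'I923Y']
Mutations(Gamma) = ['I75M', 'I923Y']
Accumulating mutations along path to Mu:
  At Theta: gained [] -> total []
  At Mu: gained ['I923Y'] -> total ['I923Y']
Mutations(Mu) = ['I923Y']
Intersection: ['I75M', 'I923Y'] ∩ ['I923Y'] = ['I923Y']

Answer: I923Y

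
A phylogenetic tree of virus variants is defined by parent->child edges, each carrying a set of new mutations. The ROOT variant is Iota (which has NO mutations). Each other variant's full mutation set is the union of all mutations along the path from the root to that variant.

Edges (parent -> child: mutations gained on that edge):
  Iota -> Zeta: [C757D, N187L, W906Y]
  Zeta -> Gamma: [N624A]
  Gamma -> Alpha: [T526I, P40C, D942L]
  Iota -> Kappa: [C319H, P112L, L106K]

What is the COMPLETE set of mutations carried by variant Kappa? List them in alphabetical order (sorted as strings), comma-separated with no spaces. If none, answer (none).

Answer: C319H,L106K,P112L

Derivation:
At Iota: gained [] -> total []
At Kappa: gained ['C319H', 'P112L', 'L106K'] -> total ['C319H', 'L106K', 'P112L']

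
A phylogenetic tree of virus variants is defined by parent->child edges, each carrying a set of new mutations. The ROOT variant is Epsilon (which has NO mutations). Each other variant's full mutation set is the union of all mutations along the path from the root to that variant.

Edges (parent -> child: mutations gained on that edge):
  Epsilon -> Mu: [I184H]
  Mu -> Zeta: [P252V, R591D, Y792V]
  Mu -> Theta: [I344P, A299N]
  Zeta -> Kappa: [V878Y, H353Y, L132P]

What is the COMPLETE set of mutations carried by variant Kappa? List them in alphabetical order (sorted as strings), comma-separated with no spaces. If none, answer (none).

Answer: H353Y,I184H,L132P,P252V,R591D,V878Y,Y792V

Derivation:
At Epsilon: gained [] -> total []
At Mu: gained ['I184H'] -> total ['I184H']
At Zeta: gained ['P252V', 'R591D', 'Y792V'] -> total ['I184H', 'P252V', 'R591D', 'Y792V']
At Kappa: gained ['V878Y', 'H353Y', 'L132P'] -> total ['H353Y', 'I184H', 'L132P', 'P252V', 'R591D', 'V878Y', 'Y792V']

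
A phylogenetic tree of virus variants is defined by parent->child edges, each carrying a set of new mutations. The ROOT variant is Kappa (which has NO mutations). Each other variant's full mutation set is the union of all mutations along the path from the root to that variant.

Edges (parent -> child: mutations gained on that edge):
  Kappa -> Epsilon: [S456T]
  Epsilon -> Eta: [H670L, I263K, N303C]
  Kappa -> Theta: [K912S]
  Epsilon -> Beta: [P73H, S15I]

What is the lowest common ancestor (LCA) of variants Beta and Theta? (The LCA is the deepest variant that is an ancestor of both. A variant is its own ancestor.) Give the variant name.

Path from root to Beta: Kappa -> Epsilon -> Beta
  ancestors of Beta: {Kappa, Epsilon, Beta}
Path from root to Theta: Kappa -> Theta
  ancestors of Theta: {Kappa, Theta}
Common ancestors: {Kappa}
Walk up from Theta: Theta (not in ancestors of Beta), Kappa (in ancestors of Beta)
Deepest common ancestor (LCA) = Kappa

Answer: Kappa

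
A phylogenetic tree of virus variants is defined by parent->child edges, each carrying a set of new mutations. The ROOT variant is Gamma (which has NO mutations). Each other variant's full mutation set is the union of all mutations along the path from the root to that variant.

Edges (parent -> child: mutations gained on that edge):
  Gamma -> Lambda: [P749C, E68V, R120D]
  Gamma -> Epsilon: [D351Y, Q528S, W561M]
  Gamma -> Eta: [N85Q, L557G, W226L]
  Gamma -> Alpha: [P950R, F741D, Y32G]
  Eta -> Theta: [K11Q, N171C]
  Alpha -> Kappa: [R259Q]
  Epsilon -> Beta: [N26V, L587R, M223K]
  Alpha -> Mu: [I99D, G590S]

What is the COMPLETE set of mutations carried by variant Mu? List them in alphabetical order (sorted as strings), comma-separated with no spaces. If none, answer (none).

At Gamma: gained [] -> total []
At Alpha: gained ['P950R', 'F741D', 'Y32G'] -> total ['F741D', 'P950R', 'Y32G']
At Mu: gained ['I99D', 'G590S'] -> total ['F741D', 'G590S', 'I99D', 'P950R', 'Y32G']

Answer: F741D,G590S,I99D,P950R,Y32G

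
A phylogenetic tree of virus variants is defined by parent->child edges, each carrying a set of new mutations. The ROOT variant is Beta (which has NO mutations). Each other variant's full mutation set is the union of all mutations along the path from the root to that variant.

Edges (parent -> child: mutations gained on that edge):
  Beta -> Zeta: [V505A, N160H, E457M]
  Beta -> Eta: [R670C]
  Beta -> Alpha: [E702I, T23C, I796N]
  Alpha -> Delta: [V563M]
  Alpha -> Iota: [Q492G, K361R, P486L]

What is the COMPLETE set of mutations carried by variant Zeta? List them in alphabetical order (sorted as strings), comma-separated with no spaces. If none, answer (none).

At Beta: gained [] -> total []
At Zeta: gained ['V505A', 'N160H', 'E457M'] -> total ['E457M', 'N160H', 'V505A']

Answer: E457M,N160H,V505A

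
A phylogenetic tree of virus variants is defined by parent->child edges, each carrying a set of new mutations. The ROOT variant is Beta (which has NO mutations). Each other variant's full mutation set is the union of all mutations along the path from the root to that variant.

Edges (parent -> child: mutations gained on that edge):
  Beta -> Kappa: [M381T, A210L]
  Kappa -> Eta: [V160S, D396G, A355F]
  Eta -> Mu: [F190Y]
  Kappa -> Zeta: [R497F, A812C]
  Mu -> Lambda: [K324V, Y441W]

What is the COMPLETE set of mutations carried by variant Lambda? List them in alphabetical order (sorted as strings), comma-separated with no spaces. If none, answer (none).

At Beta: gained [] -> total []
At Kappa: gained ['M381T', 'A210L'] -> total ['A210L', 'M381T']
At Eta: gained ['V160S', 'D396G', 'A355F'] -> total ['A210L', 'A355F', 'D396G', 'M381T', 'V160S']
At Mu: gained ['F190Y'] -> total ['A210L', 'A355F', 'D396G', 'F190Y', 'M381T', 'V160S']
At Lambda: gained ['K324V', 'Y441W'] -> total ['A210L', 'A355F', 'D396G', 'F190Y', 'K324V', 'M381T', 'V160S', 'Y441W']

Answer: A210L,A355F,D396G,F190Y,K324V,M381T,V160S,Y441W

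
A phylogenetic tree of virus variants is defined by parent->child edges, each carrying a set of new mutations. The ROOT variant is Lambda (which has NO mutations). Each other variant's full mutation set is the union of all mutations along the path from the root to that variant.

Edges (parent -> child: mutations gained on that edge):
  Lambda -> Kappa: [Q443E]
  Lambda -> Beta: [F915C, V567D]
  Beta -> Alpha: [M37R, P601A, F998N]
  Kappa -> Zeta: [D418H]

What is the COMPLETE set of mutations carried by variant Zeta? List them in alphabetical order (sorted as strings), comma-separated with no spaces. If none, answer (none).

Answer: D418H,Q443E

Derivation:
At Lambda: gained [] -> total []
At Kappa: gained ['Q443E'] -> total ['Q443E']
At Zeta: gained ['D418H'] -> total ['D418H', 'Q443E']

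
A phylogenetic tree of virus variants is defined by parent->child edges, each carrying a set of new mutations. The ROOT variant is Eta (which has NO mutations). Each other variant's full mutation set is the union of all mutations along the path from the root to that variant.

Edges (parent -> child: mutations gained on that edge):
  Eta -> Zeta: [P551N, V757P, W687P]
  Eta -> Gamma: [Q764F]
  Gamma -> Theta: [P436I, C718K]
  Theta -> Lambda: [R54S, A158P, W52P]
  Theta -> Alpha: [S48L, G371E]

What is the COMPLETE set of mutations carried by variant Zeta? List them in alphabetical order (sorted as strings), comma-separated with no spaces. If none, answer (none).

At Eta: gained [] -> total []
At Zeta: gained ['P551N', 'V757P', 'W687P'] -> total ['P551N', 'V757P', 'W687P']

Answer: P551N,V757P,W687P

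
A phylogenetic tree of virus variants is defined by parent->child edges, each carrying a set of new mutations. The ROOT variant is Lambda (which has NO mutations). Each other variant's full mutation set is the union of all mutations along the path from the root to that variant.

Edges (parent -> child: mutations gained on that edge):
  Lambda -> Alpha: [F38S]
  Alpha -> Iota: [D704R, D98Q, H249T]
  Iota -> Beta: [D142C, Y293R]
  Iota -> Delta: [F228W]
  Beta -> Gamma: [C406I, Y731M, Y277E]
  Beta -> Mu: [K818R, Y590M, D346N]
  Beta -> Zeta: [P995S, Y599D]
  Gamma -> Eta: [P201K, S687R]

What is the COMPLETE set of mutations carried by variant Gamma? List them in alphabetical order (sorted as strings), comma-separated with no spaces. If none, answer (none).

At Lambda: gained [] -> total []
At Alpha: gained ['F38S'] -> total ['F38S']
At Iota: gained ['D704R', 'D98Q', 'H249T'] -> total ['D704R', 'D98Q', 'F38S', 'H249T']
At Beta: gained ['D142C', 'Y293R'] -> total ['D142C', 'D704R', 'D98Q', 'F38S', 'H249T', 'Y293R']
At Gamma: gained ['C406I', 'Y731M', 'Y277E'] -> total ['C406I', 'D142C', 'D704R', 'D98Q', 'F38S', 'H249T', 'Y277E', 'Y293R', 'Y731M']

Answer: C406I,D142C,D704R,D98Q,F38S,H249T,Y277E,Y293R,Y731M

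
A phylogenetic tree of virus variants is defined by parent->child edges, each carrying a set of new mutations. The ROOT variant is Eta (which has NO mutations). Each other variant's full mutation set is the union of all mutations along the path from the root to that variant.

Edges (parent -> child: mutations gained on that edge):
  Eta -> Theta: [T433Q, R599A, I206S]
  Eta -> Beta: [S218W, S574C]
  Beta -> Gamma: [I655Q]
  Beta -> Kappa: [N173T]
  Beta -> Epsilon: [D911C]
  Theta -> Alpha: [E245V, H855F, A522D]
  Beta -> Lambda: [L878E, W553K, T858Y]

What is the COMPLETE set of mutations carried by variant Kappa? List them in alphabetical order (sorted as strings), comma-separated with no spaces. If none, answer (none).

Answer: N173T,S218W,S574C

Derivation:
At Eta: gained [] -> total []
At Beta: gained ['S218W', 'S574C'] -> total ['S218W', 'S574C']
At Kappa: gained ['N173T'] -> total ['N173T', 'S218W', 'S574C']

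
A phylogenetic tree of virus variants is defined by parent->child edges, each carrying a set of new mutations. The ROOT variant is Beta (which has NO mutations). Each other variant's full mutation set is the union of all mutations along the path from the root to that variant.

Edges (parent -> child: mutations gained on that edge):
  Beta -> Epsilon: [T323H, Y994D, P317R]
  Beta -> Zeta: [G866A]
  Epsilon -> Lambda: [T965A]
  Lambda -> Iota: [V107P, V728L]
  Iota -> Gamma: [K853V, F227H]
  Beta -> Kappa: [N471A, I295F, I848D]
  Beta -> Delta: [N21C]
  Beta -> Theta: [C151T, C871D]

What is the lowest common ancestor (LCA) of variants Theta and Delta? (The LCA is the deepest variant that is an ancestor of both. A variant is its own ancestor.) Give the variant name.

Path from root to Theta: Beta -> Theta
  ancestors of Theta: {Beta, Theta}
Path from root to Delta: Beta -> Delta
  ancestors of Delta: {Beta, Delta}
Common ancestors: {Beta}
Walk up from Delta: Delta (not in ancestors of Theta), Beta (in ancestors of Theta)
Deepest common ancestor (LCA) = Beta

Answer: Beta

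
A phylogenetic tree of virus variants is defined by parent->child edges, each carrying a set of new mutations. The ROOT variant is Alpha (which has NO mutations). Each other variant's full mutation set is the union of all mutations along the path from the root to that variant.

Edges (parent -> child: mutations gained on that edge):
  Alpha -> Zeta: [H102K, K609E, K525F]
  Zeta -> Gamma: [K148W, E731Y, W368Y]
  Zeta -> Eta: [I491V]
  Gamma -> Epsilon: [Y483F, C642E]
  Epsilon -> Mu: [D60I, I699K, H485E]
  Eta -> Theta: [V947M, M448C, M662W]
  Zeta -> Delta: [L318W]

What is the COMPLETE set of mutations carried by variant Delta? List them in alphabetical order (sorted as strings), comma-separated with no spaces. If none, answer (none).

At Alpha: gained [] -> total []
At Zeta: gained ['H102K', 'K609E', 'K525F'] -> total ['H102K', 'K525F', 'K609E']
At Delta: gained ['L318W'] -> total ['H102K', 'K525F', 'K609E', 'L318W']

Answer: H102K,K525F,K609E,L318W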